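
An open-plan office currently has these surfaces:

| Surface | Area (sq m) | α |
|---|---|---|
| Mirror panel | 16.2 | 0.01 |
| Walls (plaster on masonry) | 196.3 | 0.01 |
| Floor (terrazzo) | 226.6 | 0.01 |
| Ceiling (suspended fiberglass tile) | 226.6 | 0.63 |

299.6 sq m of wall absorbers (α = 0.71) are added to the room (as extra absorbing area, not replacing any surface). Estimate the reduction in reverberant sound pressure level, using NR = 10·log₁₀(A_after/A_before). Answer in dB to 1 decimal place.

Equivalent absorption area: A_before = 16.2·0.01 + 196.3·0.01 + 226.6·0.01 + 226.6·0.63 = 147.149 sq m.
Treatment contributes 299.6·0.71 = 212.716 sabins.
A_after = 147.149 + 212.716 = 359.865 sabins.
Reduction = 10 log₁₀(A_after/A_before) = 10 log₁₀(2.4456) = 3.9 dB.

3.9 dB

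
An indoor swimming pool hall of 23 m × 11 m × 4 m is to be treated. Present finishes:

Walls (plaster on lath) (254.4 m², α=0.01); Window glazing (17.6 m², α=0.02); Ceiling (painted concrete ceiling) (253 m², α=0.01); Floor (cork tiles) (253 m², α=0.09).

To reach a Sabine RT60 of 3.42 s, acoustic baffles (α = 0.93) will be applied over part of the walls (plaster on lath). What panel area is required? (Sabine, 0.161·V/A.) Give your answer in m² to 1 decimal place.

A₁ = Σ Sᵢαᵢ = 254.4×0.01 + 17.6×0.02 + 253×0.01 + 253×0.09 = 28.196 sabins.
Required A₂ = 0.161·1012/3.42 = 47.641 sabins.
ΔA needed = 47.641 − 28.196 = 19.445 sabins.
Each m² of panel replacing the walls (plaster on lath) adds (0.93 − 0.01) = 0.92 sabins.
Panel area = 19.445 / 0.92 = 21.1 m².

21.1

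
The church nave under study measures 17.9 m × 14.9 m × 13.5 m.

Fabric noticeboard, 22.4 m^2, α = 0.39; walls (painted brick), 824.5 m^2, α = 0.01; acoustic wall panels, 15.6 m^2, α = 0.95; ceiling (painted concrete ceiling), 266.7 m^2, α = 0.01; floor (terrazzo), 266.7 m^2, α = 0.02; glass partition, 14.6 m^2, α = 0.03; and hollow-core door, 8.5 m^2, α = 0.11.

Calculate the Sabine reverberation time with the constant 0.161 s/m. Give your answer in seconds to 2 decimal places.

A = Σ Sᵢαᵢ = 22.4·0.39 + 824.5·0.01 + 15.6·0.95 + 266.7·0.01 + 266.7·0.02 + 14.6·0.03 + 8.5·0.11 = 41.175 sabins.
V = 17.9·14.9·13.5 = 3600.585 m³.
Sabine: RT60 = 0.161 × 3600.585 / 41.175 = 14.08 s.

14.08 s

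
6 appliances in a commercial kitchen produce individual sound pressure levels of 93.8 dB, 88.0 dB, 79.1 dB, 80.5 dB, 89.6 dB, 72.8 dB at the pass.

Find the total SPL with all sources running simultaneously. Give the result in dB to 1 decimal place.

96.2 dB

Converting to relative power and adding: 10^(93.8/10) + 10^(88.0/10) + 10^(79.1/10) + 10^(80.5/10) + 10^(89.6/10) + 10^(72.8/10) = 4.154e+09.
Combined level = 10 log₁₀(4.154e+09) = 96.2 dB.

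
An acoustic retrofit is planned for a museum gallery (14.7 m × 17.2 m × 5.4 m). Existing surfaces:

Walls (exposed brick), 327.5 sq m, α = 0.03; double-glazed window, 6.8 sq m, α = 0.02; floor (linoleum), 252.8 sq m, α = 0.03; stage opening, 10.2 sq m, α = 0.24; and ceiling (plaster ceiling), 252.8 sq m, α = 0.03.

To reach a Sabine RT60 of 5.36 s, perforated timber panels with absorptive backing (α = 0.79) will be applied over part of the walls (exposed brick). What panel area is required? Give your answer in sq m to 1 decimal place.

17.7

A₁ = Σ Sᵢαᵢ = 327.5·0.03 + 6.8·0.02 + 252.8·0.03 + 10.2·0.24 + 252.8·0.03 = 27.577 sabins.
V = 1365.336 m³. Target absorption A₂ = 0.161 × 1365.336 / 5.36 = 41.011 sabins.
Absorption to add: 41.011 − 27.577 = 13.434 sabins.
Net gain per sq m: Δα = 0.79 − 0.03 = 0.76.
Panel area = 13.434 / 0.76 = 17.7 sq m.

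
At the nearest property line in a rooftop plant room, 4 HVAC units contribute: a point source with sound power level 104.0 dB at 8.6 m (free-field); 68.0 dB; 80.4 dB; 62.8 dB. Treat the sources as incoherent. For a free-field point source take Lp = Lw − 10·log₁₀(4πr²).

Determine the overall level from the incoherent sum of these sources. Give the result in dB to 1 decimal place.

Source at 8.6 m: Lp = 104.0 − 10·log₁₀(4π·8.6²) = 104.0 − 10·log₁₀(929.409) = 74.3 dB.
Σ 10^(Lᵢ/10) = 1.448e+08.
Combined level = 10 log₁₀(1.448e+08) = 81.6 dB.

81.6 dB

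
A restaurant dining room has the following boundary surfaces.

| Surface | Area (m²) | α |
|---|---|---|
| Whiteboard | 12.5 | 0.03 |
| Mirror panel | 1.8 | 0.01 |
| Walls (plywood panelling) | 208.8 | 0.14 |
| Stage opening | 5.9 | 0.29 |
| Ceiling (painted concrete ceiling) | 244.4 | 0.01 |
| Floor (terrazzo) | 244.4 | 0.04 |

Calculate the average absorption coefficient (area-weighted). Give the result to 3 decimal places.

0.061

S = Σ Sᵢ = 12.5 + 1.8 + 208.8 + 5.9 + 244.4 + 244.4 = 717.8 m².
Σ(Sᵢαᵢ) = 12.5*0.03 + 1.8*0.01 + 208.8*0.14 + 5.9*0.29 + 244.4*0.01 + 244.4*0.04 = 43.556.
ᾱ = 43.556 / 717.8 = 0.061.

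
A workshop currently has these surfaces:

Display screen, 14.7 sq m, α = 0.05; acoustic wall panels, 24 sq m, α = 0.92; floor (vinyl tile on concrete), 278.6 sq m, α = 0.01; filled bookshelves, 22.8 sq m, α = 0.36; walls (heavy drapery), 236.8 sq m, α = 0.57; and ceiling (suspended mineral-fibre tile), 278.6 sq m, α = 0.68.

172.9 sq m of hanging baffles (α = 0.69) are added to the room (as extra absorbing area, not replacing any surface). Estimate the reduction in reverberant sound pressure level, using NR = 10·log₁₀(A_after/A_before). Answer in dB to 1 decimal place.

A_before = Σ Sᵢαᵢ = 14.7×0.05 + 24×0.92 + 278.6×0.01 + 22.8×0.36 + 236.8×0.57 + 278.6×0.68 = 358.233 sabins.
Added absorption = 172.9 × 0.69 = 119.301 sabins.
A_after = 358.233 + 119.301 = 477.534 sabins.
Reduction = 10 log₁₀(A_after/A_before) = 10 log₁₀(1.3330) = 1.2 dB.

1.2 dB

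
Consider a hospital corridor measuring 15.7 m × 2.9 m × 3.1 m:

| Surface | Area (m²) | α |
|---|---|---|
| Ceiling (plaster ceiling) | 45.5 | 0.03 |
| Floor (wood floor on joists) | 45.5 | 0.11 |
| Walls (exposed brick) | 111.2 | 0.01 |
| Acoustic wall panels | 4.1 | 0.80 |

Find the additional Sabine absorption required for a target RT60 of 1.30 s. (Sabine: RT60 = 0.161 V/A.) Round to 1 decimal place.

6.7 sabins

Total absorption A₁ = 45.5×0.03 + 45.5×0.11 + 111.2×0.01 + 4.1×0.80
  = 1.365 + 5.005 + 1.112 + 3.280 = 10.762 m² sabins.
V = 141.143 m³. Required absorption A₂ = 0.161 × 141.143 / 1.30 = 17.480 sabins.
Shortfall: 17.480 − 10.762 = 6.7 sabins.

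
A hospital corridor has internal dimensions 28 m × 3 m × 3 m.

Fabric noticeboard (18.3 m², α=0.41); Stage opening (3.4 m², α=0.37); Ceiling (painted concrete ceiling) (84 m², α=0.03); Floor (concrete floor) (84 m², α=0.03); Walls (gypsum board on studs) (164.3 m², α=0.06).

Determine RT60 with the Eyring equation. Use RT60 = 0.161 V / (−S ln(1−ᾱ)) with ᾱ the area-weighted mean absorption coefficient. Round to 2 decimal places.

1.66 sec

S = Σ Sᵢ = 354.0 m².
Absorption A = 18.3×0.41 + 3.4×0.37 + 84×0.03 + 84×0.03 + 164.3×0.06 = 23.659 sabins.
ᾱ = 23.659 / 354.0 = 0.0668.
−S·ln(1−ᾱ) = −354.0 × ln(1 − 0.0668) = 24.474.
V = 28 × 3 × 3 = 252 m³.
T = 0.161·V/[−S·ln(1−ᾱ)] = 0.161·252/24.474 = 1.66 s.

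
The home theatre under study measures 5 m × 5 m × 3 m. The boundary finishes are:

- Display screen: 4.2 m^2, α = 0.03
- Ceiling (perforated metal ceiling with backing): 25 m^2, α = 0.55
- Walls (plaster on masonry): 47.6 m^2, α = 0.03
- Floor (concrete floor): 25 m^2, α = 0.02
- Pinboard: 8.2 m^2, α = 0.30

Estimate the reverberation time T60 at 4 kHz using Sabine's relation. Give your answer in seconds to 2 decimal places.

0.66 s

Equivalent absorption area: A = 4.2×0.03 + 25×0.55 + 47.6×0.03 + 25×0.02 + 8.2×0.30 = 18.264 m^2.
V = 5·5·3 = 75 m³.
T = 0.161 V/A = 0.161·75/18.264 = 0.66 s.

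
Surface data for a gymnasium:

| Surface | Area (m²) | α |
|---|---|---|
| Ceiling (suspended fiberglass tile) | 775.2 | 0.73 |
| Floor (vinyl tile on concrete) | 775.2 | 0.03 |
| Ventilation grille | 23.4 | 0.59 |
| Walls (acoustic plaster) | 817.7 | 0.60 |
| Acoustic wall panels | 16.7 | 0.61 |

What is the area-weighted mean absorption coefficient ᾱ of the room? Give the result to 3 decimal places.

S = Σ Sᵢ = 775.2 + 775.2 + 23.4 + 817.7 + 16.7 = 2408.2 m².
A = 775.2×0.73 + 775.2×0.03 + 23.4×0.59 + 817.7×0.60 + 16.7×0.61 = 1103.765 sabins.
ᾱ = A/S = 0.458.

0.458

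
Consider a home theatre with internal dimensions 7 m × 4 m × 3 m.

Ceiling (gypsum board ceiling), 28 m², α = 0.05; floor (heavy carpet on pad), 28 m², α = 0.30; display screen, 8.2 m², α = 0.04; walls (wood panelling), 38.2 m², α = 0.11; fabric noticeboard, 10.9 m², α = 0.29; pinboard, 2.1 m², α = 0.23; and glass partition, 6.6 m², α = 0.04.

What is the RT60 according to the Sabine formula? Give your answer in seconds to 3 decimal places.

0.742 seconds

Total absorption A = 28*0.05 + 28*0.30 + 8.2*0.04 + 38.2*0.11 + 10.9*0.29 + 2.1*0.23 + 6.6*0.04
  = 1.400 + 8.400 + 0.328 + 4.202 + 3.161 + 0.483 + 0.264 = 18.238 m² sabins.
Volume V = 7 × 4 × 3 = 84 m³.
Sabine: RT60 = 0.161 × 84 / 18.238 = 0.742 s.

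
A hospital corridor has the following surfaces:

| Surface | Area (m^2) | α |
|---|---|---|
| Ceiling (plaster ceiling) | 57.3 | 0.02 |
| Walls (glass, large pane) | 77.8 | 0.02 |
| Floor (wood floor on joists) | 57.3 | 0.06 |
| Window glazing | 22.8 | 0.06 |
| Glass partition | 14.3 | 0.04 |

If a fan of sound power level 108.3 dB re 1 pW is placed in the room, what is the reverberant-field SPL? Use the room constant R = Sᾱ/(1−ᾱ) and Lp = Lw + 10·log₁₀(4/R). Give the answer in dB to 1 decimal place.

Σ(Sᵢαᵢ) = 57.3×0.02 + 77.8×0.02 + 57.3×0.06 + 22.8×0.06 + 14.3×0.04 = 8.080; total area S = 229.5 m^2.
ᾱ = 0.0352, so room constant R = A/(1−ᾱ) = 8.375 m^2.
Lp = Lw + 10 log₁₀(4/R) = 108.3 -3.21 = 105.1 dB.

105.1 dB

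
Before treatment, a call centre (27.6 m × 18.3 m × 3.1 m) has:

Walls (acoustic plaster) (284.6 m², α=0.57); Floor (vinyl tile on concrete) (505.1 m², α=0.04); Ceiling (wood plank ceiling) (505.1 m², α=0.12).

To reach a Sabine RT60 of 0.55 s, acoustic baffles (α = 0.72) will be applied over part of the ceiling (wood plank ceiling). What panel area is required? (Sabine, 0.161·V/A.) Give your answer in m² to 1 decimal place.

Total absorption A₁ = 284.6·0.57 + 505.1·0.04 + 505.1·0.12
  = 162.222 + 20.204 + 60.612 = 243.038 m² sabins.
V = 1565.748 m³. Target absorption A₂ = 0.161 × 1565.748 / 0.55 = 458.337 sabins.
Absorption to add: 458.337 − 243.038 = 215.299 sabins.
Net gain per m²: Δα = 0.72 − 0.12 = 0.60.
Area = ΔA/Δα = 215.299/0.60 = 358.8 m².

358.8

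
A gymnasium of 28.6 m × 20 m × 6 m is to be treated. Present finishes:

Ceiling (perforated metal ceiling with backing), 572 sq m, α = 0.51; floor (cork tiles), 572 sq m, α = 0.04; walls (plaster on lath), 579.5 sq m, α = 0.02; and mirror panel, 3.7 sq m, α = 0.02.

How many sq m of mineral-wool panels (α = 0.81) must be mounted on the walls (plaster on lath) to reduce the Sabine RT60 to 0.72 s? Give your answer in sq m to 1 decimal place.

Equivalent absorption area: A₁ = 572·0.51 + 572·0.04 + 579.5·0.02 + 3.7·0.02 = 326.264 sq m.
V = 3432 m³. Target absorption A₂ = 0.161 × 3432 / 0.72 = 767.433 sabins.
ΔA needed = 767.433 − 326.264 = 441.169 sabins.
Each sq m of panel replacing the walls (plaster on lath) adds (0.81 − 0.02) = 0.79 sabins.
Panel area = 441.169 / 0.79 = 558.4 sq m.

558.4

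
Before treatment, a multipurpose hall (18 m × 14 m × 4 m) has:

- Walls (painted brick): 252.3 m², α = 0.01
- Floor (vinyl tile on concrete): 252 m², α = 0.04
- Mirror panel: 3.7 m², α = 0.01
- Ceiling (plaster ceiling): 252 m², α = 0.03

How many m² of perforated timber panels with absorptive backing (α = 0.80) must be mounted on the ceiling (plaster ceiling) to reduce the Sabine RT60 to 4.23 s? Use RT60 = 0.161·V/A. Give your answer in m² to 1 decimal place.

23.6

Summing Sᵢαᵢ: 2.523 + 10.080 + 0.037 + 7.560 → A₁ = 20.200 sabins.
Required A₂ = 0.161·1008/4.23 = 38.366 sabins.
ΔA needed = 38.366 − 20.200 = 18.166 sabins.
Each m² of panel replacing the ceiling (plaster ceiling) adds (0.80 − 0.03) = 0.77 sabins.
Area = ΔA/Δα = 18.166/0.77 = 23.6 m².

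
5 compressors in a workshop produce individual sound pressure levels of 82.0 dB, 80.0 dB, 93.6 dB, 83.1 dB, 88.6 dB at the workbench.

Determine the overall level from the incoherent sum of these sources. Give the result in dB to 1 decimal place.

Sum in the linear (power) domain: Σ 10^(Lᵢ/10) = 10^(82.0/10) + 10^(80.0/10) + 10^(93.6/10) + 10^(83.1/10) + 10^(88.6/10) = 3.478e+09.
Combined level = 10 log₁₀(3.478e+09) = 95.4 dB.

95.4 dB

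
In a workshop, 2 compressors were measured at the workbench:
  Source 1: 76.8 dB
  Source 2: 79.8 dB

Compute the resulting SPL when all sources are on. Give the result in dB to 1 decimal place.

Sum in the linear (power) domain: Σ 10^(Lᵢ/10) = 10^(76.8/10) + 10^(79.8/10) = 1.434e+08.
L_total = 10·log₁₀(1.434e+08) = 81.6 dB.

81.6 dB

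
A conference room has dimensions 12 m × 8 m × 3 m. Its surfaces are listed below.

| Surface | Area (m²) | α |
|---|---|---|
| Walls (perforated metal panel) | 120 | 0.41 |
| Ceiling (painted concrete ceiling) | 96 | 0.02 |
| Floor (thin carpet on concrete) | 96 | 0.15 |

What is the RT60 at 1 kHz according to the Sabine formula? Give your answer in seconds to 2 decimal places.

Total absorption A = 120*0.41 + 96*0.02 + 96*0.15
  = 49.200 + 1.920 + 14.400 = 65.520 m² sabins.
Volume V = 12 × 8 × 3 = 288 m³.
T = 0.161 V/A = 0.161·288/65.520 = 0.71 s.

0.71 s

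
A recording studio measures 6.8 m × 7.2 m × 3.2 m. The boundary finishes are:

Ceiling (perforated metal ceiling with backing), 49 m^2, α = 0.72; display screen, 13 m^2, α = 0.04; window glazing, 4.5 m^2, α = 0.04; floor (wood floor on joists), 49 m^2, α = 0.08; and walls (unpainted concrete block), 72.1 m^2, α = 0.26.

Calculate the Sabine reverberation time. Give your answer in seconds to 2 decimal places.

Summing Sᵢαᵢ: 35.280 + 0.520 + 0.180 + 3.920 + 18.746 → A = 58.646 sabins.
V = 6.8·7.2·3.2 = 156.672 m³.
RT60 = 0.161 · V / A = 0.161 × 156.672 / 58.646 = 0.43 s.

0.43 s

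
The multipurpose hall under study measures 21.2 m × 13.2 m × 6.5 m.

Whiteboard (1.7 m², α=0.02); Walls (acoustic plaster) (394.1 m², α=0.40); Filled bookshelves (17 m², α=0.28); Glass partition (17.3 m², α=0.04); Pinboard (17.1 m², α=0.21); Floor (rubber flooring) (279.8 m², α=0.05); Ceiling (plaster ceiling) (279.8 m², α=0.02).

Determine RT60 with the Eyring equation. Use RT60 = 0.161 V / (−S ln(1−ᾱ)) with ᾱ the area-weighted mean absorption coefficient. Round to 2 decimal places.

1.42 s

Total surface area S = 1.7 + 394.1 + 17 + 17.3 + 17.1 + 279.8 + 279.8 = 1006.8 m².
Absorption A = 1.7·0.02 + 394.1·0.40 + 17·0.28 + 17.3·0.04 + 17.1·0.21 + 279.8·0.05 + 279.8·0.02 = 186.303 sabins.
Mean coefficient ᾱ = A/S = 0.1850.
Eyring denominator: −S ln(1−ᾱ) = 205.958.
V = 21.2 × 13.2 × 6.5 = 1818.96 m³.
RT60 = 0.161 × 1818.96 / 205.958 = 1.42 s.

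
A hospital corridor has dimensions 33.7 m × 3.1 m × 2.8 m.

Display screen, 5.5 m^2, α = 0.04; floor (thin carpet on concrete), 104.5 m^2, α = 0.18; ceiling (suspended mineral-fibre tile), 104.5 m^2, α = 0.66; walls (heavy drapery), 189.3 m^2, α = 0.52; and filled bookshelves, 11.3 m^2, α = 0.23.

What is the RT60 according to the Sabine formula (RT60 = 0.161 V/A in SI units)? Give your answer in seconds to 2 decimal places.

0.25 s

Total absorption A = 5.5×0.04 + 104.5×0.18 + 104.5×0.66 + 189.3×0.52 + 11.3×0.23
  = 0.220 + 18.810 + 68.970 + 98.436 + 2.599 = 189.035 m^2 sabins.
Volume V = 33.7 × 3.1 × 2.8 = 292.516 m³.
Sabine: RT60 = 0.161 × 292.516 / 189.035 = 0.25 s.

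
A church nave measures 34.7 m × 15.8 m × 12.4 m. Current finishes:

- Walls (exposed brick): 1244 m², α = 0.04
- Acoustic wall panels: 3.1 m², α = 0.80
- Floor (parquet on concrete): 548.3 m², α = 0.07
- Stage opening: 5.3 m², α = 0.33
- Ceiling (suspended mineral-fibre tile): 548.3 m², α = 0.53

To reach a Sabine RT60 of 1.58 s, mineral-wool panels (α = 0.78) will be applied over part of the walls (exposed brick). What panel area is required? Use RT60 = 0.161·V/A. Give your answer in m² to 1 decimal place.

418.6

Equivalent absorption area: A₁ = 1244×0.04 + 3.1×0.80 + 548.3×0.07 + 5.3×0.33 + 548.3×0.53 = 382.969 m².
Required A₂ = 0.161·6798.424/1.58 = 692.751 sabins.
Absorption to add: 692.751 − 382.969 = 309.782 sabins.
Each m² of panel replacing the walls (exposed brick) adds (0.78 − 0.04) = 0.74 sabins.
Area = ΔA/Δα = 309.782/0.74 = 418.6 m².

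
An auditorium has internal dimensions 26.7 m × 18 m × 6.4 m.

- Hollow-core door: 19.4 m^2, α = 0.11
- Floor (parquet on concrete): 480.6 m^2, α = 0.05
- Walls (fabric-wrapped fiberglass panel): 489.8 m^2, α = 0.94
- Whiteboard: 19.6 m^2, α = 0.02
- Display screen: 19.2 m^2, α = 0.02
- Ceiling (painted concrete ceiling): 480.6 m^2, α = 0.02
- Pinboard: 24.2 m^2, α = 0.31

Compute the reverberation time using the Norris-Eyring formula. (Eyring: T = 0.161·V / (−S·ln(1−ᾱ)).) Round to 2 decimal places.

Total surface area S = 19.4 + 480.6 + 489.8 + 19.6 + 19.2 + 480.6 + 24.2 = 1533.4 m^2.
Σ(Sᵢαᵢ) = 19.4·0.11 + 480.6·0.05 + 489.8·0.94 + 19.6·0.02 + 19.2·0.02 + 480.6·0.02 + 24.2·0.31 = 504.466.
ᾱ = 504.466 / 1533.4 = 0.3290.
−S·ln(1−ᾱ) = −1533.4 × ln(1 − 0.3290) = 611.805.
V = 26.7 × 18 × 6.4 = 3075.84 m³.
RT60 = 0.161 × 3075.84 / 611.805 = 0.81 s.

0.81 s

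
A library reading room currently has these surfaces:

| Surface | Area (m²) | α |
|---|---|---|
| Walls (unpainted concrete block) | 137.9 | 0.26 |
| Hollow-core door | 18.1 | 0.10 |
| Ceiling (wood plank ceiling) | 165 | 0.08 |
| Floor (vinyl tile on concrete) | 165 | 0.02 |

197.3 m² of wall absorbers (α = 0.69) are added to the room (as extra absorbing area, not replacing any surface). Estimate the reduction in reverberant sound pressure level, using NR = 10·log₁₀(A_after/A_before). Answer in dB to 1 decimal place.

5.5 dB

Equivalent absorption area: A_before = 137.9*0.26 + 18.1*0.10 + 165*0.08 + 165*0.02 = 54.164 m².
Added absorption = 197.3 × 0.69 = 136.137 sabins.
A_after = 54.164 + 136.137 = 190.301 sabins.
NR = 10·log₁₀(190.301/54.164) = 5.5 dB.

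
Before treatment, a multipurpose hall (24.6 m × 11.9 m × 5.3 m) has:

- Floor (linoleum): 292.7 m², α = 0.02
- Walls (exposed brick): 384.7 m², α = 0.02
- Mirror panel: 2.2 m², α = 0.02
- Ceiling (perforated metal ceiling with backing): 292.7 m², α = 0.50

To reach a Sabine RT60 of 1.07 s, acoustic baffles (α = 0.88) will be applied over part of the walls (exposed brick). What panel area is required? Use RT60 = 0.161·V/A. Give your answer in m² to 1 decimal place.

85.5

A₁ = Σ Sᵢαᵢ = 292.7×0.02 + 384.7×0.02 + 2.2×0.02 + 292.7×0.50 = 159.942 sabins.
Required A₂ = 0.161·1551.522/1.07 = 233.453 sabins.
Absorption to add: 233.453 − 159.942 = 73.511 sabins.
Net gain per m²: Δα = 0.88 − 0.02 = 0.86.
Panel area = 73.511 / 0.86 = 85.5 m².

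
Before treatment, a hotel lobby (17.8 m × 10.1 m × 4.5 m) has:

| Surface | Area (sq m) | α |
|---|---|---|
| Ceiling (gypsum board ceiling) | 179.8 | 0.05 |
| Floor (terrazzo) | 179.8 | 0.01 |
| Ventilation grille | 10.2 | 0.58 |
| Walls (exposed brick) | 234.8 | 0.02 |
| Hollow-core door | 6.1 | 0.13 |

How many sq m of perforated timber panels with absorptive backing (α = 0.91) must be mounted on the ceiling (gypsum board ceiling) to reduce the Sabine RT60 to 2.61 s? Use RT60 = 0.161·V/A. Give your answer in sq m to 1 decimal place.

Total absorption A₁ = 179.8*0.05 + 179.8*0.01 + 10.2*0.58 + 234.8*0.02 + 6.1*0.13
  = 8.990 + 1.798 + 5.916 + 4.696 + 0.793 = 22.193 sq m sabins.
Required A₂ = 0.161·809.01/2.61 = 49.904 sabins.
Absorption to add: 49.904 − 22.193 = 27.711 sabins.
Net gain per sq m: Δα = 0.91 − 0.05 = 0.86.
Panel area = 27.711 / 0.86 = 32.2 sq m.

32.2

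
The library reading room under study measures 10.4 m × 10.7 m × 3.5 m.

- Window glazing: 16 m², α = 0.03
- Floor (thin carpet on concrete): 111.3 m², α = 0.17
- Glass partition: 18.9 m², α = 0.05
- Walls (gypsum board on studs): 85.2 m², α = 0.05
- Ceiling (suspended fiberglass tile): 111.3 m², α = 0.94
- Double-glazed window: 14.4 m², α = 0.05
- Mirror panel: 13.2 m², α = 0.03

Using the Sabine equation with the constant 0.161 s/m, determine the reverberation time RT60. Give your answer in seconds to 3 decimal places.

A = Σ Sᵢαᵢ = 16×0.03 + 111.3×0.17 + 18.9×0.05 + 85.2×0.05 + 111.3×0.94 + 14.4×0.05 + 13.2×0.03 = 130.344 sabins.
Volume V = 10.4 × 10.7 × 3.5 = 389.48 m³.
T = 0.161 V/A = 0.161·389.48/130.344 = 0.481 s.

0.481 seconds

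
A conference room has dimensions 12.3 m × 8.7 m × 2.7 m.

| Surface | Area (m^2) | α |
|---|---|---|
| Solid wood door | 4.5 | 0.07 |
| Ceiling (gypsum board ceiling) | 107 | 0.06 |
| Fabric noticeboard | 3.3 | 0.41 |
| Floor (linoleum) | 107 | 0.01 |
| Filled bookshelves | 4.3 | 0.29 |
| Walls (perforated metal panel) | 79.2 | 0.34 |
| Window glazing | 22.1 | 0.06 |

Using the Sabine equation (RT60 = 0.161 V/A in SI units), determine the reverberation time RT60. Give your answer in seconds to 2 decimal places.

Summing Sᵢαᵢ: 0.315 + 6.420 + 1.353 + 1.070 + 1.247 + 26.928 + 1.326 → A = 38.659 sabins.
Volume V = 12.3 × 8.7 × 2.7 = 288.927 m³.
RT60 = 0.161 · V / A = 0.161 × 288.927 / 38.659 = 1.20 s.

1.20 s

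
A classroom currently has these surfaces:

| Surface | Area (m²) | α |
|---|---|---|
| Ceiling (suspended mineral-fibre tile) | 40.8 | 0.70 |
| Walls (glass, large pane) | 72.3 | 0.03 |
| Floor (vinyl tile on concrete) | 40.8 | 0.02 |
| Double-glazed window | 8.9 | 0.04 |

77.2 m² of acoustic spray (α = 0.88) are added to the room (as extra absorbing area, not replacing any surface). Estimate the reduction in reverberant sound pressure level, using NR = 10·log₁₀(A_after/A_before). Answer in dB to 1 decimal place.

5.0 dB

A_before = Σ Sᵢαᵢ = 40.8×0.70 + 72.3×0.03 + 40.8×0.02 + 8.9×0.04 = 31.901 sabins.
Added absorption = 77.2 × 0.88 = 67.936 sabins.
New total A_after = 99.837 sabins.
NR = 10·log₁₀(99.837/31.901) = 5.0 dB.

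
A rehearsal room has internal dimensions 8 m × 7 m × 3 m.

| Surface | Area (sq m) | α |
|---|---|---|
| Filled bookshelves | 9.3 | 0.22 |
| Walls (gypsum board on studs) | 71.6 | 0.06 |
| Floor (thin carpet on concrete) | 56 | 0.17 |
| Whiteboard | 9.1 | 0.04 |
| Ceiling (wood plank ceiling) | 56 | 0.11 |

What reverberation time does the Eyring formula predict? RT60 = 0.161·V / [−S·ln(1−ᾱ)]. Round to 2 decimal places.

S = Σ Sᵢ = 202.0 sq m.
Σ(Sᵢαᵢ) = 9.3×0.22 + 71.6×0.06 + 56×0.17 + 9.1×0.04 + 56×0.11 = 22.386.
ᾱ = 22.386 / 202.0 = 0.1108.
−S·ln(1−ᾱ) = −202.0 × ln(1 − 0.1108) = 23.721.
V = 8 × 7 × 3 = 168 m³.
T = 0.161·V/[−S·ln(1−ᾱ)] = 0.161·168/23.721 = 1.14 s.

1.14 s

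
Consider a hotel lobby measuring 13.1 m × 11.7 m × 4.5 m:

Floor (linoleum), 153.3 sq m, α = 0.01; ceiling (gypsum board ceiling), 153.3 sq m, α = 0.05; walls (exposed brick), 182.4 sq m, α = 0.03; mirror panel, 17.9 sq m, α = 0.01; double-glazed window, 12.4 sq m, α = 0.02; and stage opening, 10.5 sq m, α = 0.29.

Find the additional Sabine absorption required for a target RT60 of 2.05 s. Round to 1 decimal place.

36.0 sabins

Summing Sᵢαᵢ: 1.533 + 7.665 + 5.472 + 0.179 + 0.248 + 3.045 → A₁ = 18.142 sabins.
For T = 2.05 s, need A₂ = 0.161·V/T = 0.161·689.715/2.05 = 54.168 sabins.
ΔA = A₂ − A₁ = 54.168 − 18.142 = 36.0 sabins.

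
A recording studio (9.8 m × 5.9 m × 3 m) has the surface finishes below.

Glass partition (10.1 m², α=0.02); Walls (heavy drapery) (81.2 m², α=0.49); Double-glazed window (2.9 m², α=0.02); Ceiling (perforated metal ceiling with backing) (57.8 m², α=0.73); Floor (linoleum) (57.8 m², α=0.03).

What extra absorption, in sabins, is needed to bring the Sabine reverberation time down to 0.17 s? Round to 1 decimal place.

80.3 sabins

Total absorption A₁ = 10.1·0.02 + 81.2·0.49 + 2.9·0.02 + 57.8·0.73 + 57.8·0.03
  = 0.202 + 39.788 + 0.058 + 42.194 + 1.734 = 83.976 m² sabins.
For T = 0.17 s, need A₂ = 0.161·V/T = 0.161·173.46/0.17 = 164.277 sabins.
Shortfall: 164.277 − 83.976 = 80.3 sabins.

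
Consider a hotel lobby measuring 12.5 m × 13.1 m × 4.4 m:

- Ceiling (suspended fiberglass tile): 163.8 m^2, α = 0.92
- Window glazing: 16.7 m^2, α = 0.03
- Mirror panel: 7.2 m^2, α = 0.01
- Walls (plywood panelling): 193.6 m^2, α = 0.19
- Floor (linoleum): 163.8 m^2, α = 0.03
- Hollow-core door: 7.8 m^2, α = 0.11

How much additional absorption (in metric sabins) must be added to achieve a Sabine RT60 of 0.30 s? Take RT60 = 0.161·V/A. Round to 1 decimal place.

A₁ = Σ Sᵢαᵢ = 163.8*0.92 + 16.7*0.03 + 7.2*0.01 + 193.6*0.19 + 163.8*0.03 + 7.8*0.11 = 193.825 sabins.
V = 720.5 m³. Required absorption A₂ = 0.161 × 720.5 / 0.30 = 386.668 sabins.
ΔA = A₂ − A₁ = 386.668 − 193.825 = 192.8 sabins.

192.8 sabins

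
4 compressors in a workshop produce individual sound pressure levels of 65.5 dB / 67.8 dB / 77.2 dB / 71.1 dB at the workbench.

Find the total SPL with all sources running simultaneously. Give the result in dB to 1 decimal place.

Σ 10^(Lᵢ/10) = 7.494e+07.
L_total = 10·log₁₀(7.494e+07) = 78.7 dB.

78.7 dB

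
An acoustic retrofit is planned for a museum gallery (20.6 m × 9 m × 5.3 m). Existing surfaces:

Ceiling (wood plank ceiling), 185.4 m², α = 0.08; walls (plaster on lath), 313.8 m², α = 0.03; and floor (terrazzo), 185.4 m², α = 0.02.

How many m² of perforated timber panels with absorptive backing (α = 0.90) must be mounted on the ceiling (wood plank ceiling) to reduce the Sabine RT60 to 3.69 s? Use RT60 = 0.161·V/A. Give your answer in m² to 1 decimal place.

Total absorption A₁ = 185.4*0.08 + 313.8*0.03 + 185.4*0.02
  = 14.832 + 9.414 + 3.708 = 27.954 m² sabins.
V = 982.62 m³. Target absorption A₂ = 0.161 × 982.62 / 3.69 = 42.873 sabins.
ΔA needed = 42.873 − 27.954 = 14.919 sabins.
Each m² of panel replacing the ceiling (wood plank ceiling) adds (0.90 − 0.08) = 0.82 sabins.
Area = ΔA/Δα = 14.919/0.82 = 18.2 m².

18.2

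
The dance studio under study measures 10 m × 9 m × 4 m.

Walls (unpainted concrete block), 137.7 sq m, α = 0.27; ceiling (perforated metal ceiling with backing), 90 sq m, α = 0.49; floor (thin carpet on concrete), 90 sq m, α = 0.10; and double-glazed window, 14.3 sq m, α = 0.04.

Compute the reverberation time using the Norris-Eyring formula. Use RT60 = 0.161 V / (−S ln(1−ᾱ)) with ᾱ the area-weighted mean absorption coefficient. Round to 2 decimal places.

0.55 seconds

S = Σ Sᵢ = 332.0 sq m.
Σ(Sᵢαᵢ) = 137.7·0.27 + 90·0.49 + 90·0.10 + 14.3·0.04 = 90.851.
Mean coefficient ᾱ = A/S = 0.2736.
Eyring denominator: −S ln(1−ᾱ) = 106.125.
V = 10 × 9 × 4 = 360 m³.
T = 0.161·V/[−S·ln(1−ᾱ)] = 0.161·360/106.125 = 0.55 s.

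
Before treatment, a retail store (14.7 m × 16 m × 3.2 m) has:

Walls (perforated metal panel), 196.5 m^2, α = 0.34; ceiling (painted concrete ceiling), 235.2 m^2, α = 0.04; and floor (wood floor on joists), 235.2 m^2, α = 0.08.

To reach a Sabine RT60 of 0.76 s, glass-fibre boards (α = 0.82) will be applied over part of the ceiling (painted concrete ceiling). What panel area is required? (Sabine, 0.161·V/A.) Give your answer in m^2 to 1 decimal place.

82.6

Equivalent absorption area: A₁ = 196.5×0.34 + 235.2×0.04 + 235.2×0.08 = 95.034 m^2.
V = 752.64 m³. Target absorption A₂ = 0.161 × 752.64 / 0.76 = 159.441 sabins.
Absorption to add: 159.441 − 95.034 = 64.407 sabins.
Each m^2 of panel replacing the ceiling (painted concrete ceiling) adds (0.82 − 0.04) = 0.78 sabins.
Area = ΔA/Δα = 64.407/0.78 = 82.6 m^2.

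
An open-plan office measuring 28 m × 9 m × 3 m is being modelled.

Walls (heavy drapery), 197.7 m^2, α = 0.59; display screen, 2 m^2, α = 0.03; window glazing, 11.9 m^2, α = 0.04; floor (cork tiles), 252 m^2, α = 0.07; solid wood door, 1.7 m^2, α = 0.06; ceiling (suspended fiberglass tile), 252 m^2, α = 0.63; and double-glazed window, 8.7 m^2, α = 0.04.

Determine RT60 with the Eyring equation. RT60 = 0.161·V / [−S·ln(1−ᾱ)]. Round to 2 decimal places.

S = Σ Sᵢ = 726.0 m^2.
Absorption A = 197.7×0.59 + 2×0.03 + 11.9×0.04 + 252×0.07 + 1.7×0.06 + 252×0.63 + 8.7×0.04 = 294.029 sabins.
Mean coefficient ᾱ = A/S = 0.4050.
−S·ln(1−ᾱ) = −726.0 × ln(1 − 0.4050) = 376.935.
V = 28 × 9 × 3 = 756 m³.
T = 0.161·V/[−S·ln(1−ᾱ)] = 0.161·756/376.935 = 0.32 s.

0.32 s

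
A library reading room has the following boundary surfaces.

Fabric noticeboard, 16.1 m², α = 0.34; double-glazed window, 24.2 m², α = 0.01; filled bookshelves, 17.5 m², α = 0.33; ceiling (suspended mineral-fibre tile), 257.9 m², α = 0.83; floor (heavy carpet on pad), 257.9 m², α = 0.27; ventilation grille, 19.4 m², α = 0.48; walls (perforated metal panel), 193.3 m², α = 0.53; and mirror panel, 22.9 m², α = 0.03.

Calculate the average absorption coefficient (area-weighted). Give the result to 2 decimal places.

0.50

S = Σ Sᵢ = 16.1 + 24.2 + 17.5 + 257.9 + 257.9 + 19.4 + 193.3 + 22.9 = 809.2 m².
A = 16.1·0.34 + 24.2·0.01 + 17.5·0.33 + 257.9·0.83 + 257.9·0.27 + 19.4·0.48 + 193.3·0.53 + 22.9·0.03 = 407.629 sabins.
ᾱ = 407.629 / 809.2 = 0.50.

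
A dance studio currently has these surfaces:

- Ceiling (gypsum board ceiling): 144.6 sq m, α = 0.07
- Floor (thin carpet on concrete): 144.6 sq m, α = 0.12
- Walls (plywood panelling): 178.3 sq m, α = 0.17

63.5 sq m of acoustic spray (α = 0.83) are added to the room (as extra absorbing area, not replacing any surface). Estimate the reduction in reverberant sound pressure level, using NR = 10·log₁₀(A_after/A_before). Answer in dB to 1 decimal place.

Total absorption A_before = 144.6·0.07 + 144.6·0.12 + 178.3·0.17
  = 10.122 + 17.352 + 30.311 = 57.785 sq m sabins.
Treatment contributes 63.5·0.83 = 52.705 sabins.
A_after = 57.785 + 52.705 = 110.490 sabins.
Reduction = 10 log₁₀(A_after/A_before) = 10 log₁₀(1.9121) = 2.8 dB.

2.8 dB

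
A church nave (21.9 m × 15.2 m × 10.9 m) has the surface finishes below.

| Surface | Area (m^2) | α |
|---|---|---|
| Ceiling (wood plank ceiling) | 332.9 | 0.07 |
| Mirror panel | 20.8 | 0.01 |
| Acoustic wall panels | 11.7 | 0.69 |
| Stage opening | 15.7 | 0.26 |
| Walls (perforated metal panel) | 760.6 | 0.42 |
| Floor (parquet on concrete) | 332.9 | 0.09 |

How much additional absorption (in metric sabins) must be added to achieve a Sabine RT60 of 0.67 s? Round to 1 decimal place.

486.8 sabins

Total absorption A₁ = 332.9·0.07 + 20.8·0.01 + 11.7·0.69 + 15.7·0.26 + 760.6·0.42 + 332.9·0.09
  = 23.303 + 0.208 + 8.073 + 4.082 + 319.452 + 29.961 = 385.079 m^2 sabins.
V = 3628.392 m³. Required absorption A₂ = 0.161 × 3628.392 / 0.67 = 871.897 sabins.
ΔA = A₂ − A₁ = 871.897 − 385.079 = 486.8 sabins.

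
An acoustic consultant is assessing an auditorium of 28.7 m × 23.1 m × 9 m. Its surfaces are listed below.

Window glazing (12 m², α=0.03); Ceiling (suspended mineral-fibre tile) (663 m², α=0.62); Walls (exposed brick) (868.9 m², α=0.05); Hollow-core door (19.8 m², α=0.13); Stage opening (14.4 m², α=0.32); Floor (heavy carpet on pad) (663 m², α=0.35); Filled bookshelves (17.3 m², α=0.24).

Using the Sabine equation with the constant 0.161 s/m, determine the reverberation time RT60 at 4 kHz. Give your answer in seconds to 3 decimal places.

Total absorption A = 12*0.03 + 663*0.62 + 868.9*0.05 + 19.8*0.13 + 14.4*0.32 + 663*0.35 + 17.3*0.24
  = 0.360 + 411.060 + 43.445 + 2.574 + 4.608 + 232.050 + 4.152 = 698.249 m² sabins.
V = 28.7·23.1·9 = 5966.73 m³.
T = 0.161 V/A = 0.161·5966.73/698.249 = 1.376 s.

1.376 sec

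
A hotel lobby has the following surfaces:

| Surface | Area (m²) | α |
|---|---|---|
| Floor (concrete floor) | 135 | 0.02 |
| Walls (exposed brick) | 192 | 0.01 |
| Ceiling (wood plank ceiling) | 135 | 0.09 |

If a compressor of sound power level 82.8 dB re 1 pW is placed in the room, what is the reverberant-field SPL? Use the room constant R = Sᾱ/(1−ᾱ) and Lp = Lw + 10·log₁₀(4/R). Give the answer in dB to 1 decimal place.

Σ(Sᵢαᵢ) = 135×0.02 + 192×0.01 + 135×0.09 = 16.770; total area S = 462.0 m².
ᾱ = 0.0363, so room constant R = A/(1−ᾱ) = 17.402 m².
Lp = Lw + 10 log₁₀(4/R) = 82.8 -6.39 = 76.4 dB.

76.4 dB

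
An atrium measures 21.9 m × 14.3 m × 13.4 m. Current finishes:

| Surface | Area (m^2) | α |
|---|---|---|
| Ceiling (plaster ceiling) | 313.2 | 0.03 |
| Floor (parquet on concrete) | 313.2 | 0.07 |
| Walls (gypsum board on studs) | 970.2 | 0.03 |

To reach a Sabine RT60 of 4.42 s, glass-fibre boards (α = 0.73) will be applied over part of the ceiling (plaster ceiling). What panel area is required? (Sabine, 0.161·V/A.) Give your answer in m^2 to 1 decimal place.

132.0

Equivalent absorption area: A₁ = 313.2*0.03 + 313.2*0.07 + 970.2*0.03 = 60.426 m^2.
V = 4196.478 m³. Target absorption A₂ = 0.161 × 4196.478 / 4.42 = 152.858 sabins.
Absorption to add: 152.858 − 60.426 = 92.432 sabins.
Each m^2 of panel replacing the ceiling (plaster ceiling) adds (0.73 − 0.03) = 0.70 sabins.
Area = ΔA/Δα = 92.432/0.70 = 132.0 m^2.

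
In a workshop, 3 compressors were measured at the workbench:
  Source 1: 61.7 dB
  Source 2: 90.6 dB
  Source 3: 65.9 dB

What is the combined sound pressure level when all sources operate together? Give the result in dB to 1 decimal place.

90.6 dB

Σ 10^(Lᵢ/10) = 1.154e+09.
Combined level = 10 log₁₀(1.154e+09) = 90.6 dB.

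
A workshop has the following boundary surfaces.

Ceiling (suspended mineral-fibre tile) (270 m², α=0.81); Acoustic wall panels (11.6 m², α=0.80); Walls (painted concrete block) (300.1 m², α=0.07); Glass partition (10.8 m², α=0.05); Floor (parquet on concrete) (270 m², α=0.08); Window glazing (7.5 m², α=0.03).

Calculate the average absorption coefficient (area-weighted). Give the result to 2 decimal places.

S = Σ Sᵢ = 270 + 11.6 + 300.1 + 10.8 + 270 + 7.5 = 870.0 m².
Σ(Sᵢαᵢ) = 270×0.81 + 11.6×0.80 + 300.1×0.07 + 10.8×0.05 + 270×0.08 + 7.5×0.03 = 271.352.
ᾱ = 271.352 / 870.0 = 0.31.

0.31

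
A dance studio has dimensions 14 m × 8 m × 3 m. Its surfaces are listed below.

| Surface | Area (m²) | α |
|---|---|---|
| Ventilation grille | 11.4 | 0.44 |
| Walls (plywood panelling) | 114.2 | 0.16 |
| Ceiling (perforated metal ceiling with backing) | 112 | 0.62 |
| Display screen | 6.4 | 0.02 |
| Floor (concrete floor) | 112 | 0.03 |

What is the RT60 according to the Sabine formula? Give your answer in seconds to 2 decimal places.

0.56 sec

Summing Sᵢαᵢ: 5.016 + 18.272 + 69.440 + 0.128 + 3.360 → A = 96.216 sabins.
Volume V = 14 × 8 × 3 = 336 m³.
RT60 = 0.161 · V / A = 0.161 × 336 / 96.216 = 0.56 s.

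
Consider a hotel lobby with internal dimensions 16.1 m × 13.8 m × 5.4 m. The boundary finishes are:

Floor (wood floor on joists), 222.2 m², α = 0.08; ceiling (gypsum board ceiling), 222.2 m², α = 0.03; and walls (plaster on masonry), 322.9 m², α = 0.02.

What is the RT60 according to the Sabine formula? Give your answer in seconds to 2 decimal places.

Summing Sᵢαᵢ: 17.776 + 6.666 + 6.458 → A = 30.900 sabins.
V = 16.1·13.8·5.4 = 1199.772 m³.
T = 0.161 V/A = 0.161·1199.772/30.900 = 6.25 s.

6.25 s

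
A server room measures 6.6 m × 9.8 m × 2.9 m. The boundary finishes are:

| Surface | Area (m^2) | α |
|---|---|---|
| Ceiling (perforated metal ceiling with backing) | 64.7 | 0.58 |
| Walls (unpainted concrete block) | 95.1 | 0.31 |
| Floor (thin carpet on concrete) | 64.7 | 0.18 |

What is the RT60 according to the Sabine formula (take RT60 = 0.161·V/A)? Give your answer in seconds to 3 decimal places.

Summing Sᵢαᵢ: 37.526 + 29.481 + 11.646 → A = 78.653 sabins.
Volume V = 6.6 × 9.8 × 2.9 = 187.572 m³.
T = 0.161 V/A = 0.161·187.572/78.653 = 0.384 s.

0.384 seconds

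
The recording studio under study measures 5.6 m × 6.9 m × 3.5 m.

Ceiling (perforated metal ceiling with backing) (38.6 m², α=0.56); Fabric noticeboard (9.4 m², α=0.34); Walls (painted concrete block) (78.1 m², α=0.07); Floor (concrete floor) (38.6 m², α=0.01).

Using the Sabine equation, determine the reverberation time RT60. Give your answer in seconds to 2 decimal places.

0.71 sec

A = Σ Sᵢαᵢ = 38.6×0.56 + 9.4×0.34 + 78.1×0.07 + 38.6×0.01 = 30.665 sabins.
V = 5.6·6.9·3.5 = 135.24 m³.
T = 0.161 V/A = 0.161·135.24/30.665 = 0.71 s.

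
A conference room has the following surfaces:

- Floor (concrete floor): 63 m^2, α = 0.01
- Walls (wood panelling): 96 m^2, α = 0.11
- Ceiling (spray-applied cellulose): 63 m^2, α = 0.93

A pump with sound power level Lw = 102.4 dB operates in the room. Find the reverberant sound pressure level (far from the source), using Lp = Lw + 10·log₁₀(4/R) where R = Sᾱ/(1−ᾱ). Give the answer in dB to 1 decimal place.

88.3 dB

Σ(Sᵢαᵢ) = 63·0.01 + 96·0.11 + 63·0.93 = 69.780; total area S = 222.0 m^2.
ᾱ = 0.3143, so room constant R = A/(1−ᾱ) = 101.765 m^2.
Lp = Lw + 10 log₁₀(4/R) = 102.4 -14.06 = 88.3 dB.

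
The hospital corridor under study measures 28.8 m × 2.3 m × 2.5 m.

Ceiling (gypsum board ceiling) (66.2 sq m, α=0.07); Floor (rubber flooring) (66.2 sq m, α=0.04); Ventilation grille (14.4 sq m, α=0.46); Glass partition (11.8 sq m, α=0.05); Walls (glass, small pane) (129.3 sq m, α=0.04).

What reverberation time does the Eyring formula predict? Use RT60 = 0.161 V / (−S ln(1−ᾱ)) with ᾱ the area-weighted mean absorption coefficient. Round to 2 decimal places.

1.31 s

Total surface area S = 66.2 + 66.2 + 14.4 + 11.8 + 129.3 = 287.9 sq m.
Σ(Sᵢαᵢ) = 66.2×0.07 + 66.2×0.04 + 14.4×0.46 + 11.8×0.05 + 129.3×0.04 = 19.668.
ᾱ = 19.668 / 287.9 = 0.0683.
−S·ln(1−ᾱ) = −287.9 × ln(1 − 0.0683) = 20.367.
V = 28.8 × 2.3 × 2.5 = 165.6 m³.
T = 0.161·V/[−S·ln(1−ᾱ)] = 0.161·165.6/20.367 = 1.31 s.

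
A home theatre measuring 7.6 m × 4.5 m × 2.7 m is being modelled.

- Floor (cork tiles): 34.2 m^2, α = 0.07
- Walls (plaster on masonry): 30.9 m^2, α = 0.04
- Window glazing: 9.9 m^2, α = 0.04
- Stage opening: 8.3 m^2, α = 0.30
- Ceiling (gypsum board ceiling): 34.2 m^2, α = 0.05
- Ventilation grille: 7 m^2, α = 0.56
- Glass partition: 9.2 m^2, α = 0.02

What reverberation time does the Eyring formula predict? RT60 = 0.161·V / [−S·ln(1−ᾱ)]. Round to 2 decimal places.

Total surface area S = 34.2 + 30.9 + 9.9 + 8.3 + 34.2 + 7 + 9.2 = 133.7 m^2.
Σ(Sᵢαᵢ) = 34.2·0.07 + 30.9·0.04 + 9.9·0.04 + 8.3·0.30 + 34.2·0.05 + 7·0.56 + 9.2·0.02 = 12.330.
ᾱ = 12.330 / 133.7 = 0.0922.
−S·ln(1−ᾱ) = −133.7 × ln(1 − 0.0922) = 12.933.
V = 7.6 × 4.5 × 2.7 = 92.34 m³.
T = 0.161·V/[−S·ln(1−ᾱ)] = 0.161·92.34/12.933 = 1.15 s.

1.15 s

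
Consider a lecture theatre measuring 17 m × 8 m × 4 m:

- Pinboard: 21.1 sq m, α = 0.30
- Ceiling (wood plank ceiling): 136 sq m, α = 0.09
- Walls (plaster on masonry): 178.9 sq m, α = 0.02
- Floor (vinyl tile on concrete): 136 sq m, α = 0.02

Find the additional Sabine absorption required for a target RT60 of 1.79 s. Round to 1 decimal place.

24.1 sabins

Total absorption A₁ = 21.1×0.30 + 136×0.09 + 178.9×0.02 + 136×0.02
  = 6.330 + 12.240 + 3.578 + 2.720 = 24.868 sq m sabins.
Target A₂ = 0.161·544/1.79 = 48.930 sabins (V = 544 m³).
ΔA = A₂ − A₁ = 48.930 − 24.868 = 24.1 sabins.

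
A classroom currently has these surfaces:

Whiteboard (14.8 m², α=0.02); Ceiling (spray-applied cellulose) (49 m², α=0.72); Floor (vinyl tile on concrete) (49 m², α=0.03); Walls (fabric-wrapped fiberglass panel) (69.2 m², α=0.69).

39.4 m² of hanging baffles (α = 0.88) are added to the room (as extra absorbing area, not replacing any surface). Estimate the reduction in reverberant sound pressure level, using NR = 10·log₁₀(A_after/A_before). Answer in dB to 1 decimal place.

Summing Sᵢαᵢ: 0.296 + 35.280 + 1.470 + 47.748 → A_before = 84.794 sabins.
Added absorption = 39.4 × 0.88 = 34.672 sabins.
New total A_after = 119.466 sabins.
NR = 10·log₁₀(119.466/84.794) = 1.5 dB.

1.5 dB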